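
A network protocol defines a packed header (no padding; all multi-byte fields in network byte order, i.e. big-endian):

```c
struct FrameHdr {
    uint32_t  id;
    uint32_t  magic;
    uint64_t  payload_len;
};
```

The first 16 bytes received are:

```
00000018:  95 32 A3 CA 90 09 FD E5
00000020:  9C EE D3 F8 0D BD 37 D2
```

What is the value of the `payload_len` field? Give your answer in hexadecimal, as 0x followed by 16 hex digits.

`payload_len` follows `id` (4 B), `magic` (4 B), so it starts at offset 4 + 4 = 8 and occupies 8 bytes.
Bytes at offsets 8..15: 9C EE D3 F8 0D BD 37 D2.
Big-endian stores the most-significant byte at the lowest address.
The bytes are already most-significant first: 0x9CEED3F80DBD37D2.

0x9CEED3F80DBD37D2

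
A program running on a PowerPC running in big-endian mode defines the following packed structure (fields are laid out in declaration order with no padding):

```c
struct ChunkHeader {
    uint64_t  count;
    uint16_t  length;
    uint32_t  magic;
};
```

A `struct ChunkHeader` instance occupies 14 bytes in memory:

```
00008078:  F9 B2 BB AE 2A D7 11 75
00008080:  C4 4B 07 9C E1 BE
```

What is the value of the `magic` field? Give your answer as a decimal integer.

`magic` follows `count` (8 B), `length` (2 B), so it starts at offset 8 + 2 = 10 and occupies 4 bytes.
Bytes at offsets 10..13: 07 9C E1 BE.
Big-endian: lowest address holds the most-significant byte.
The bytes are already most-significant first: 0x079CE1BE.
0x079CE1BE = 127721918.

127721918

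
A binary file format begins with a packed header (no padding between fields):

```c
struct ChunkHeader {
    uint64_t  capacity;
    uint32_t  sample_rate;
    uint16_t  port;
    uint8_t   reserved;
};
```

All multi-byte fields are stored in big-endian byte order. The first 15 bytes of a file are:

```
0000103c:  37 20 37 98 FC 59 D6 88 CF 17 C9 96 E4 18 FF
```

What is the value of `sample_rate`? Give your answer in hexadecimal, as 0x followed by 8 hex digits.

0xCF17C996

`sample_rate` follows `capacity` (8 bytes), so it starts at byte offset 8 and occupies 4 bytes.
Bytes at offsets 8..11: CF 17 C9 96.
Big-endian: lowest address holds the most-significant byte.
The bytes are already most-significant first: 0xCF17C996.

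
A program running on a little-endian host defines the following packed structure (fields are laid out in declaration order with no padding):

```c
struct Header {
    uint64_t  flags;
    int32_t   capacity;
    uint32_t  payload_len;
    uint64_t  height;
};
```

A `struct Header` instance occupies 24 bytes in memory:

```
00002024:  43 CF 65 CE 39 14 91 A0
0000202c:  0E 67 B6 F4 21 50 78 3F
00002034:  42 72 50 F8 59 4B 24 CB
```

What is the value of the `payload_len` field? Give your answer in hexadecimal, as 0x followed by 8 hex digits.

`payload_len` follows `flags` (8 B), `capacity` (4 B), so it starts at offset 8 + 4 = 12 and occupies 4 bytes.
Bytes at offsets 12..15: 21 50 78 3F.
Little-endian stores the least-significant byte at the lowest address.
Reassemble most-significant byte first: 3F 78 50 21 → 0x3F785021.

0x3F785021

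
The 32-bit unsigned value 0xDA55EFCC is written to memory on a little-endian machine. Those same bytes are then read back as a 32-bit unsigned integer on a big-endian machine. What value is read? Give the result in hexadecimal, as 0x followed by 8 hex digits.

Stored little-endian, the bytes at ascending addresses are CC EF 55 DA.
Read back as big-endian, the last byte is least significant, giving 0xCCEF55DA.

0xCCEF55DA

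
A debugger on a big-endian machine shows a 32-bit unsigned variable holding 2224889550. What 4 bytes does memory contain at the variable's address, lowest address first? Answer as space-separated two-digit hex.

84 9D 1E CE

2224889550 in hexadecimal, padded to 32 bits, is 0x849D1ECE.
Split into bytes (most-significant first): 84 9D 1E CE.
Big-endian: lowest address holds the most-significant byte.
So the memory order matches the most-significant-first order: 84 9D 1E CE.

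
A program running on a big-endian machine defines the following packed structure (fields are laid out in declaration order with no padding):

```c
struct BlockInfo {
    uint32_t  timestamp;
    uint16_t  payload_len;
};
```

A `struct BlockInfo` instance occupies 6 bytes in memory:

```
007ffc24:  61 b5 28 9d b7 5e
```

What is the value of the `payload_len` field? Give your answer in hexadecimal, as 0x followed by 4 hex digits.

0xB75E

`payload_len` follows `timestamp` (4 bytes), so it starts at byte offset 4 and occupies 2 bytes.
Bytes at offsets 4..5: B7 5E.
In big-endian order the high byte comes first in memory.
The bytes are already most-significant first: 0xB75E.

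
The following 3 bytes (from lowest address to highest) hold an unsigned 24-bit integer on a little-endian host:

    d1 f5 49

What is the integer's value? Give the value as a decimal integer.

4847057

In little-endian order the low byte comes first in memory.
Reassemble most-significant byte first: 49 F5 D1 → 0x49F5D1.
0x49F5D1 = 4847057.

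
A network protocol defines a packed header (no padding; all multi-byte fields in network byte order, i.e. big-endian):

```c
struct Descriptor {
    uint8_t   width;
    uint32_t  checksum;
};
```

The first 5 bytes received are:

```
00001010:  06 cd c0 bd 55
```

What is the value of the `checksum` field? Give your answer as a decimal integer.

3451960661

`checksum` follows `width` (1 byte), so it starts at byte offset 1 and occupies 4 bytes.
Bytes at offsets 1..4: CD C0 BD 55.
Big-endian stores the most-significant byte at the lowest address.
The bytes are already most-significant first: 0xCDC0BD55.
0xCDC0BD55 = 3451960661.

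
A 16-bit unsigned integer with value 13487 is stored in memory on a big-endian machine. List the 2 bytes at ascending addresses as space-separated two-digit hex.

13487 in hexadecimal, padded to 16 bits, is 0x34AF.
Split into bytes (most-significant first): 34 AF.
In big-endian order the high byte comes first in memory.
So the memory order matches the most-significant-first order: 34 AF.

34 AF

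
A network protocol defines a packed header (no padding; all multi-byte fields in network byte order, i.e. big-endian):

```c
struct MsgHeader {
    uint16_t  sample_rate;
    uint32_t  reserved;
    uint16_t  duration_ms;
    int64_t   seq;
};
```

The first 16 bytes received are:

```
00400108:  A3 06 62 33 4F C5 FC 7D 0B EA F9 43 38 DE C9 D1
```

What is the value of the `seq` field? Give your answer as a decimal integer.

858772746079750609

`seq` follows `sample_rate` (2 B), `reserved` (4 B), `duration_ms` (2 B), so it starts at offset 2 + 4 + 2 = 8 and occupies 8 bytes.
Bytes at offsets 8..15: 0B EA F9 43 38 DE C9 D1.
Big-endian stores the most-significant byte at the lowest address.
The bytes are already most-significant first: 0x0BEAF94338DEC9D1.
0x0BEAF94338DEC9D1 = 858772746079750609.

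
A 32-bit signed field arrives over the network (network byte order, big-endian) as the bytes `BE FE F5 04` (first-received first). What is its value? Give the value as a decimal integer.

-1090587388

Big-endian: lowest address holds the most-significant byte.
The bytes are already most-significant first: 0xBEFEF504.
Top bit is set, so as a signed 32-bit value this is 0xBEFEF504 − 2^32 = -1090587388.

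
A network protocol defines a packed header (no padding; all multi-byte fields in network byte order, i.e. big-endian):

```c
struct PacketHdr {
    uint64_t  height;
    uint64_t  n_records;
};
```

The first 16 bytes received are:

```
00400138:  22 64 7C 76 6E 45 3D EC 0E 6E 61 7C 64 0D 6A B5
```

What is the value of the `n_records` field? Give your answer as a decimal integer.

`n_records` follows `height` (8 bytes), so it starts at byte offset 8 and occupies 8 bytes.
Bytes at offsets 8..15: 0E 6E 61 7C 64 0D 6A B5.
Big-endian stores the most-significant byte at the lowest address.
The bytes are already most-significant first: 0x0E6E617C640D6AB5.
0x0E6E617C640D6AB5 = 1039875750851603125.

1039875750851603125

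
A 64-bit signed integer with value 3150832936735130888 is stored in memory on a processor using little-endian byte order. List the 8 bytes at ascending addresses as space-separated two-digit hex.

3150832936735130888 in hexadecimal, padded to 64 bits, is 0x2BBA01DCB4B2C508.
Split into bytes (most-significant first): 2B BA 01 DC B4 B2 C5 08.
Little-endian stores the least-significant byte at the lowest address.
So at ascending addresses the bytes are 08 C5 B2 B4 DC 01 BA 2B.

08 C5 B2 B4 DC 01 BA 2B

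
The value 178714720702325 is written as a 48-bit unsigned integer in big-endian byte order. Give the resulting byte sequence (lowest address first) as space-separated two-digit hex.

178714720702325 in hexadecimal, padded to 48 bits, is 0xA28A43718F75.
Split into bytes (most-significant first): A2 8A 43 71 8F 75.
In big-endian order the high byte comes first in memory.
So the memory order matches the most-significant-first order: A2 8A 43 71 8F 75.

A2 8A 43 71 8F 75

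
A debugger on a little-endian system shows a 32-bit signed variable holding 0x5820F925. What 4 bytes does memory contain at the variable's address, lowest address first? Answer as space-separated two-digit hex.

Split into bytes (most-significant first): 58 20 F9 25.
Little-endian: lowest address holds the least-significant byte.
So at ascending addresses the bytes are 25 F9 20 58.

25 F9 20 58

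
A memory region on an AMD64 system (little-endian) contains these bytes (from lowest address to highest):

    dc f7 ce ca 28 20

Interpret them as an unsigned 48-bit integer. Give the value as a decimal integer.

In little-endian order the low byte comes first in memory.
Reassemble most-significant byte first: 20 28 CA CE F7 DC → 0x2028CACEF7DC.
0x2028CACEF7DC = 35359573342172.

35359573342172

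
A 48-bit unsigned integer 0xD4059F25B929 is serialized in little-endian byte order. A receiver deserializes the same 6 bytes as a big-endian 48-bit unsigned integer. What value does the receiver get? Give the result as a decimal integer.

45875176867284

Stored little-endian, the bytes at ascending addresses are 29 B9 25 9F 05 D4.
Read back as big-endian, the last byte is least significant, giving 0x29B9259F05D4.
0x29B9259F05D4 = 45875176867284.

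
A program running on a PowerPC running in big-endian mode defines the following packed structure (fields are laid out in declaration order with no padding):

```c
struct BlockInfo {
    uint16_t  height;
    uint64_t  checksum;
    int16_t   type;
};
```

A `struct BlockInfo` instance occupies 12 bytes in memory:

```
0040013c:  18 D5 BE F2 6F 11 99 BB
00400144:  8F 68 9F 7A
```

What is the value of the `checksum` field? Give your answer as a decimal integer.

13759181932954619752

`checksum` follows `height` (2 bytes), so it starts at byte offset 2 and occupies 8 bytes.
Bytes at offsets 2..9: BE F2 6F 11 99 BB 8F 68.
Big-endian: lowest address holds the most-significant byte.
The bytes are already most-significant first: 0xBEF26F1199BB8F68.
0xBEF26F1199BB8F68 = 13759181932954619752.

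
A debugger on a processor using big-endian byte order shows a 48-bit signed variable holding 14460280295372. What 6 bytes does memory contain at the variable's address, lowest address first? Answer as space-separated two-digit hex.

14460280295372 in hexadecimal, padded to 48 bits, is 0x0D26CBDECFCC.
Split into bytes (most-significant first): 0D 26 CB DE CF CC.
In big-endian order the high byte comes first in memory.
So the memory order matches the most-significant-first order: 0D 26 CB DE CF CC.

0D 26 CB DE CF CC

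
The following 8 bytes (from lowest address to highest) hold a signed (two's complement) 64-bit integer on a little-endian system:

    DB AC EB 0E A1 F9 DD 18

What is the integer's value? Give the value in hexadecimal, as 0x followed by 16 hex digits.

0x18DDF9A10EEBACDB

Little-endian stores the least-significant byte at the lowest address.
Reassemble most-significant byte first: 18 DD F9 A1 0E EB AC DB → 0x18DDF9A10EEBACDB.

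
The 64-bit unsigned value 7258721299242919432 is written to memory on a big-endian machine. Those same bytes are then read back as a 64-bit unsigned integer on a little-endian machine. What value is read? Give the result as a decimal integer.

7258721299242919432 in 64-bit hexadecimal is 0x64BC289034EFA608.
Stored big-endian, the bytes at ascending addresses are 64 BC 28 90 34 EF A6 08.
Read back as little-endian, the first byte is least significant, giving 0x08A6EF349028BC64.
0x08A6EF349028BC64 = 623448607473319012.

623448607473319012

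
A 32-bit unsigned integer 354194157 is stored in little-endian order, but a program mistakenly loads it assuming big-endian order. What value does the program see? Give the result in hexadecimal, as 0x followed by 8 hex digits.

0xED921C15

354194157 in 32-bit hexadecimal is 0x151C92ED.
Stored little-endian, the bytes at ascending addresses are ED 92 1C 15.
Read back as big-endian, the last byte is least significant, giving 0xED921C15.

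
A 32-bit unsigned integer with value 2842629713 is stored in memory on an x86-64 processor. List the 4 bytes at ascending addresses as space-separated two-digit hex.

2842629713 in hexadecimal, padded to 32 bits, is 0xA96F1651.
Split into bytes (most-significant first): A9 6F 16 51.
Little-endian: lowest address holds the least-significant byte.
So at ascending addresses the bytes are 51 16 6F A9.

51 16 6F A9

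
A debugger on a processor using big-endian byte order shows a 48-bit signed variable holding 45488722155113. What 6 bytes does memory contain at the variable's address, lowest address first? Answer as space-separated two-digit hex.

45488722155113 in hexadecimal, padded to 48 bits, is 0x295F2B201669.
Split into bytes (most-significant first): 29 5F 2B 20 16 69.
Big-endian: lowest address holds the most-significant byte.
So the memory order matches the most-significant-first order: 29 5F 2B 20 16 69.

29 5F 2B 20 16 69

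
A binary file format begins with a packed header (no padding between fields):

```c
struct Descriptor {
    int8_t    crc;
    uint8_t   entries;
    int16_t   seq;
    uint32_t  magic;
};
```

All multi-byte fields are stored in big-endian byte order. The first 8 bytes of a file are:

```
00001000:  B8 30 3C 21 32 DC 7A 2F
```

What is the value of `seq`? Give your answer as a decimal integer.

15393

`seq` follows `crc` (1 B), `entries` (1 B), so it starts at offset 1 + 1 = 2 and occupies 2 bytes.
Bytes at offsets 2..3: 3C 21.
Big-endian: lowest address holds the most-significant byte.
The bytes are already most-significant first: 0x3C21.
0x3C21 = 15393.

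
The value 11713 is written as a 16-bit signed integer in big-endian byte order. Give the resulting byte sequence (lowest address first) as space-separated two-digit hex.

11713 in hexadecimal, padded to 16 bits, is 0x2DC1.
Split into bytes (most-significant first): 2D C1.
Big-endian: lowest address holds the most-significant byte.
So the memory order matches the most-significant-first order: 2D C1.

2D C1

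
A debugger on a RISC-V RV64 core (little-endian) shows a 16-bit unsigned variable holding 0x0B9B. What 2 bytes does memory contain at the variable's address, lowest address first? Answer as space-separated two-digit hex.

9B 0B

Split into bytes (most-significant first): 0B 9B.
Little-endian: lowest address holds the least-significant byte.
So at ascending addresses the bytes are 9B 0B.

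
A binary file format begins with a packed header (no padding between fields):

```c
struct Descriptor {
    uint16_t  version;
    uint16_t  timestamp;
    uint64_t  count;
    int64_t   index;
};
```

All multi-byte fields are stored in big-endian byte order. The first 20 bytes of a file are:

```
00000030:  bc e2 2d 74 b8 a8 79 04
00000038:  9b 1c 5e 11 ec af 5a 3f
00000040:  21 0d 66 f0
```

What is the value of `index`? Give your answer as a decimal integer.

`index` follows `version` (2 B), `timestamp` (2 B), `count` (8 B), so it starts at offset 2 + 2 + 8 = 12 and occupies 8 bytes.
Bytes at offsets 12..19: EC AF 5A 3F 21 0D 66 F0.
Big-endian: lowest address holds the most-significant byte.
The bytes are already most-significant first: 0xECAF5A3F210D66F0.
Top bit is set, so as a signed 64-bit value this is 0xECAF5A3F210D66F0 − 2^64 = -1391794532650227984.

-1391794532650227984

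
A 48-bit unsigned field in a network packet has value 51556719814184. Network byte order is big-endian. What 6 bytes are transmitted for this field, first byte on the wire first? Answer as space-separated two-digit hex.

51556719814184 in hexadecimal, padded to 48 bits, is 0x2EE3FBF86628.
Split into bytes (most-significant first): 2E E3 FB F8 66 28.
Big-endian: lowest address holds the most-significant byte.
So the memory order matches the most-significant-first order: 2E E3 FB F8 66 28.

2E E3 FB F8 66 28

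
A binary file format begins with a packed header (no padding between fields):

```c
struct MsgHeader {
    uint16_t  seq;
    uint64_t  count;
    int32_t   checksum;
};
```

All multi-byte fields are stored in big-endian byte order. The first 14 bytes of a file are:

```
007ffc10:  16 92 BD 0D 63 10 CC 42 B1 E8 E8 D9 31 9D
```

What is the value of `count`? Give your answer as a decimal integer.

13622653371663167976

`count` follows `seq` (2 bytes), so it starts at byte offset 2 and occupies 8 bytes.
Bytes at offsets 2..9: BD 0D 63 10 CC 42 B1 E8.
In big-endian order the high byte comes first in memory.
The bytes are already most-significant first: 0xBD0D6310CC42B1E8.
0xBD0D6310CC42B1E8 = 13622653371663167976.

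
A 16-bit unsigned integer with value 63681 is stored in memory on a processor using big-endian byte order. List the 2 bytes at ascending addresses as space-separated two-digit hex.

63681 in hexadecimal, padded to 16 bits, is 0xF8C1.
Split into bytes (most-significant first): F8 C1.
In big-endian order the high byte comes first in memory.
So the memory order matches the most-significant-first order: F8 C1.

F8 C1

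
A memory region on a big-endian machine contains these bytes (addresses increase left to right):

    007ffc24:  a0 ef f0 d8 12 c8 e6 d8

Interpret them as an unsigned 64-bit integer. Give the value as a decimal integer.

11596752376321074904

Big-endian stores the most-significant byte at the lowest address.
The bytes are already most-significant first: 0xA0EFF0D812C8E6D8.
0xA0EFF0D812C8E6D8 = 11596752376321074904.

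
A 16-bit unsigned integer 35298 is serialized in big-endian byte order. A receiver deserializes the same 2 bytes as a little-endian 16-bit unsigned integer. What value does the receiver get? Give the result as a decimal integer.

57993

35298 in 16-bit hexadecimal is 0x89E2.
Stored big-endian, the bytes at ascending addresses are 89 E2.
Read back as little-endian, the first byte is least significant, giving 0xE289.
0xE289 = 57993.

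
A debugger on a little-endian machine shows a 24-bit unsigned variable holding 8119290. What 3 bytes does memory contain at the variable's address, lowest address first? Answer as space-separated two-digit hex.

8119290 in hexadecimal, padded to 24 bits, is 0x7BE3FA.
Split into bytes (most-significant first): 7B E3 FA.
Little-endian stores the least-significant byte at the lowest address.
So at ascending addresses the bytes are FA E3 7B.

FA E3 7B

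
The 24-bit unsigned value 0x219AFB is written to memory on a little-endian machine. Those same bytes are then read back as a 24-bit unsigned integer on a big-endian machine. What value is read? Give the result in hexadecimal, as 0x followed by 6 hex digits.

Stored little-endian, the bytes at ascending addresses are FB 9A 21.
Read back as big-endian, the last byte is least significant, giving 0xFB9A21.

0xFB9A21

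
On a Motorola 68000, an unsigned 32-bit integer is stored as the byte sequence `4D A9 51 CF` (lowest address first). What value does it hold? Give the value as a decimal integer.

1302942159

Big-endian: lowest address holds the most-significant byte.
The bytes are already most-significant first: 0x4DA951CF.
0x4DA951CF = 1302942159.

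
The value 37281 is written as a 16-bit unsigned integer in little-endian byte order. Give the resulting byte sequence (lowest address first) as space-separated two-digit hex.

A1 91

37281 in hexadecimal, padded to 16 bits, is 0x91A1.
Split into bytes (most-significant first): 91 A1.
Little-endian: lowest address holds the least-significant byte.
So at ascending addresses the bytes are A1 91.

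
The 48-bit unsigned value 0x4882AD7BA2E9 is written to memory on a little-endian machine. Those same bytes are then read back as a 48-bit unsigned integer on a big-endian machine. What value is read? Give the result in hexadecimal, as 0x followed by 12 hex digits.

0xE9A27BAD8248

Stored little-endian, the bytes at ascending addresses are E9 A2 7B AD 82 48.
Read back as big-endian, the last byte is least significant, giving 0xE9A27BAD8248.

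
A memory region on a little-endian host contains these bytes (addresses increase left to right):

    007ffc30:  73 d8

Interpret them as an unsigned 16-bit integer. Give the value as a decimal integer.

Little-endian: lowest address holds the least-significant byte.
Reassemble most-significant byte first: D8 73 → 0xD873.
0xD873 = 55411.

55411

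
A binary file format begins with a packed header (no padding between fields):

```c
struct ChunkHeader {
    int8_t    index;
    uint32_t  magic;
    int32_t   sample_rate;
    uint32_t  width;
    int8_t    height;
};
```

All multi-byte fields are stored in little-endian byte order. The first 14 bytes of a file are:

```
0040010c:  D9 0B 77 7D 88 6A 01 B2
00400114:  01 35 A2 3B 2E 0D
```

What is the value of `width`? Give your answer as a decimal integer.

`width` follows `index` (1 B), `magic` (4 B), `sample_rate` (4 B), so it starts at offset 1 + 4 + 4 = 9 and occupies 4 bytes.
Bytes at offsets 9..12: 35 A2 3B 2E.
Little-endian: lowest address holds the least-significant byte.
Reassemble most-significant byte first: 2E 3B A2 35 → 0x2E3BA235.
0x2E3BA235 = 775660085.

775660085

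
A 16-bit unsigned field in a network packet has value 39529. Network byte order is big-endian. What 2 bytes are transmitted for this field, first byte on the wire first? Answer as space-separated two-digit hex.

9A 69

39529 in hexadecimal, padded to 16 bits, is 0x9A69.
Split into bytes (most-significant first): 9A 69.
Big-endian: lowest address holds the most-significant byte.
So the memory order matches the most-significant-first order: 9A 69.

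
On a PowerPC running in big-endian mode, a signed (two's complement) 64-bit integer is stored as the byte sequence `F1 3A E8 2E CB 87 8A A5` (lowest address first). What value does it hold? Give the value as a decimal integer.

-1064283074238903643

In big-endian order the high byte comes first in memory.
The bytes are already most-significant first: 0xF13AE82ECB878AA5.
Top bit is set, so as a signed 64-bit value this is 0xF13AE82ECB878AA5 − 2^64 = -1064283074238903643.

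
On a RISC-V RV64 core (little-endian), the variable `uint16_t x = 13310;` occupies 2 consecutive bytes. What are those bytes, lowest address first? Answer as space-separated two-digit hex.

13310 in hexadecimal, padded to 16 bits, is 0x33FE.
Split into bytes (most-significant first): 33 FE.
In little-endian order the low byte comes first in memory.
So at ascending addresses the bytes are FE 33.

FE 33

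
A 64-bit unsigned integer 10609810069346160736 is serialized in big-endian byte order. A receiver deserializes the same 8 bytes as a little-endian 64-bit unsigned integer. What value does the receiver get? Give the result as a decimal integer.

6958269769050897811

10609810069346160736 in 64-bit hexadecimal is 0x933D9E0B7DBD9060.
Stored big-endian, the bytes at ascending addresses are 93 3D 9E 0B 7D BD 90 60.
Read back as little-endian, the first byte is least significant, giving 0x6090BD7D0B9E3D93.
0x6090BD7D0B9E3D93 = 6958269769050897811.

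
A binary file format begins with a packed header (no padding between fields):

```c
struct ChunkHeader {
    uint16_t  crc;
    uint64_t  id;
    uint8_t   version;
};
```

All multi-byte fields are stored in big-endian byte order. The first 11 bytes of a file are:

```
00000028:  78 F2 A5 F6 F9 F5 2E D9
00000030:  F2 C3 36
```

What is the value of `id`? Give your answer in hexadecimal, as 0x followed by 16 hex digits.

`id` follows `crc` (2 bytes), so it starts at byte offset 2 and occupies 8 bytes.
Bytes at offsets 2..9: A5 F6 F9 F5 2E D9 F2 C3.
Big-endian stores the most-significant byte at the lowest address.
The bytes are already most-significant first: 0xA5F6F9F52ED9F2C3.

0xA5F6F9F52ED9F2C3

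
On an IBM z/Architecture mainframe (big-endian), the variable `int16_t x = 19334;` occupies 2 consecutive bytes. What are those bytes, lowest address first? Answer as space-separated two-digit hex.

19334 in hexadecimal, padded to 16 bits, is 0x4B86.
Split into bytes (most-significant first): 4B 86.
In big-endian order the high byte comes first in memory.
So the memory order matches the most-significant-first order: 4B 86.

4B 86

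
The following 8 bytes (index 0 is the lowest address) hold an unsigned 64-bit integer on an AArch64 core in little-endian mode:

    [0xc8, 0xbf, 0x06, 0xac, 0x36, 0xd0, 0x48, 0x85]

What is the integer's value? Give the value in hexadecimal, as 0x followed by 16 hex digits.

0x8548D036AC06BFC8

Little-endian stores the least-significant byte at the lowest address.
Reassemble most-significant byte first: 85 48 D0 36 AC 06 BF C8 → 0x8548D036AC06BFC8.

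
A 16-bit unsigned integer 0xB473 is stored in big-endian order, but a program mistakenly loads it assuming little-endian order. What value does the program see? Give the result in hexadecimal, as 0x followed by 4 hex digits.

0x73B4

Stored big-endian, the bytes at ascending addresses are B4 73.
Read back as little-endian, the first byte is least significant, giving 0x73B4.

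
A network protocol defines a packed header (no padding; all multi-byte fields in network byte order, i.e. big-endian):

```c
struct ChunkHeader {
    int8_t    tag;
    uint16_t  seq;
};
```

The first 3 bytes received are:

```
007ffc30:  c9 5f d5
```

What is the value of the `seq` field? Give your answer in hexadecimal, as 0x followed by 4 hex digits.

`seq` follows `tag` (1 byte), so it starts at byte offset 1 and occupies 2 bytes.
Bytes at offsets 1..2: 5F D5.
In big-endian order the high byte comes first in memory.
The bytes are already most-significant first: 0x5FD5.

0x5FD5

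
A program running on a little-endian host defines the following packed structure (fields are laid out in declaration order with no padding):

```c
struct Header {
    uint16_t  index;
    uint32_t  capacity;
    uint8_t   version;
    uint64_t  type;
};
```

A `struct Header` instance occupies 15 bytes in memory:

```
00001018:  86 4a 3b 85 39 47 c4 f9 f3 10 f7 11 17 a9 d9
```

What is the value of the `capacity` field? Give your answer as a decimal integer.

`capacity` follows `index` (2 bytes), so it starts at byte offset 2 and occupies 4 bytes.
Bytes at offsets 2..5: 3B 85 39 47.
In little-endian order the low byte comes first in memory.
Reassemble most-significant byte first: 47 39 85 3B → 0x4739853B.
0x4739853B = 1194951995.

1194951995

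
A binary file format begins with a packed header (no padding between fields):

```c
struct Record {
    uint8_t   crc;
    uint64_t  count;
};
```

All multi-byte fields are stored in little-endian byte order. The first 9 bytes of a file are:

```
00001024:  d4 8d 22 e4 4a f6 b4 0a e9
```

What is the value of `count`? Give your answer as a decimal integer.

`count` follows `crc` (1 byte), so it starts at byte offset 1 and occupies 8 bytes.
Bytes at offsets 1..8: 8D 22 E4 4A F6 B4 0A E9.
In little-endian order the low byte comes first in memory.
Reassemble most-significant byte first: E9 0A B4 F6 4A E4 22 8D → 0xE90AB4F64AE4228D.
0xE90AB4F64AE4228D = 16792433130515735181.

16792433130515735181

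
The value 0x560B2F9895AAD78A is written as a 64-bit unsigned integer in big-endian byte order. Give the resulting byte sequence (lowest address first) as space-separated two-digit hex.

Split into bytes (most-significant first): 56 0B 2F 98 95 AA D7 8A.
Big-endian stores the most-significant byte at the lowest address.
So the memory order matches the most-significant-first order: 56 0B 2F 98 95 AA D7 8A.

56 0B 2F 98 95 AA D7 8A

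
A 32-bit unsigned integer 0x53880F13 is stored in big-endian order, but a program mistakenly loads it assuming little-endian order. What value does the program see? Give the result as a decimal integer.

Stored big-endian, the bytes at ascending addresses are 53 88 0F 13.
Read back as little-endian, the first byte is least significant, giving 0x130F8853.
0x130F8853 = 319785043.

319785043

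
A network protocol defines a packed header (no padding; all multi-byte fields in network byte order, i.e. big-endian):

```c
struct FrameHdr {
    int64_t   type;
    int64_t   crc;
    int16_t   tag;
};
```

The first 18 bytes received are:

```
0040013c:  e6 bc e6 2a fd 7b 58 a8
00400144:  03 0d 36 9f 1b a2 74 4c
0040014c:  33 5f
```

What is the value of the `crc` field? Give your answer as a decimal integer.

219892013802353740

`crc` follows `type` (8 bytes), so it starts at byte offset 8 and occupies 8 bytes.
Bytes at offsets 8..15: 03 0D 36 9F 1B A2 74 4C.
In big-endian order the high byte comes first in memory.
The bytes are already most-significant first: 0x030D369F1BA2744C.
0x030D369F1BA2744C = 219892013802353740.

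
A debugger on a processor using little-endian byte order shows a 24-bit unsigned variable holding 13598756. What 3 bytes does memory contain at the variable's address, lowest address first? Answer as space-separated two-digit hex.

24 80 CF

13598756 in hexadecimal, padded to 24 bits, is 0xCF8024.
Split into bytes (most-significant first): CF 80 24.
Little-endian stores the least-significant byte at the lowest address.
So at ascending addresses the bytes are 24 80 CF.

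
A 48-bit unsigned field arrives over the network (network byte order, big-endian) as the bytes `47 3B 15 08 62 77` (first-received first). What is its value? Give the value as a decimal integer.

Big-endian stores the most-significant byte at the lowest address.
The bytes are already most-significant first: 0x473B15086277.
0x473B15086277 = 78319081513591.

78319081513591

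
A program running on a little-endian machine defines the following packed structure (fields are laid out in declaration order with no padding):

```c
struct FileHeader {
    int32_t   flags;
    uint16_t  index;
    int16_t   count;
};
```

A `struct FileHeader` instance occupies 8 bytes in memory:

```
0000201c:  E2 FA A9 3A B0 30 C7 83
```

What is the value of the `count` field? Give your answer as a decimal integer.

-31801

`count` follows `flags` (4 B), `index` (2 B), so it starts at offset 4 + 2 = 6 and occupies 2 bytes.
Bytes at offsets 6..7: C7 83.
Little-endian stores the least-significant byte at the lowest address.
Reassemble most-significant byte first: 83 C7 → 0x83C7.
Top bit is set, so as a signed 16-bit value this is 0x83C7 − 2^16 = -31801.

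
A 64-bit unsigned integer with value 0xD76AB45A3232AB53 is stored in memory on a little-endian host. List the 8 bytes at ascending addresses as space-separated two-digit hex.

53 AB 32 32 5A B4 6A D7

Split into bytes (most-significant first): D7 6A B4 5A 32 32 AB 53.
Little-endian: lowest address holds the least-significant byte.
So at ascending addresses the bytes are 53 AB 32 32 5A B4 6A D7.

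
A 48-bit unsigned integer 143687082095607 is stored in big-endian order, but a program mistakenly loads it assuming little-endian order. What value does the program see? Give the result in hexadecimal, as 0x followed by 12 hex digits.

143687082095607 in 48-bit hexadecimal is 0x82AEC17CB3F7.
Stored big-endian, the bytes at ascending addresses are 82 AE C1 7C B3 F7.
Read back as little-endian, the first byte is least significant, giving 0xF7B37CC1AE82.

0xF7B37CC1AE82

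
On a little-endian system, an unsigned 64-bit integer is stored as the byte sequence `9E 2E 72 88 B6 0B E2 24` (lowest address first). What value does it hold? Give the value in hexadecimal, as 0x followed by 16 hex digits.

In little-endian order the low byte comes first in memory.
Reassemble most-significant byte first: 24 E2 0B B6 88 72 2E 9E → 0x24E20BB688722E9E.

0x24E20BB688722E9E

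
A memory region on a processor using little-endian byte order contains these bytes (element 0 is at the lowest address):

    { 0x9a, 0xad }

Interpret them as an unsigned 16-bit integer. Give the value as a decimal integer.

44442

Little-endian stores the least-significant byte at the lowest address.
Reassemble most-significant byte first: AD 9A → 0xAD9A.
0xAD9A = 44442.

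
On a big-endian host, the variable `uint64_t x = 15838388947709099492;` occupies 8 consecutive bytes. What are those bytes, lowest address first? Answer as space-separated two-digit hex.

DB CD 42 D5 22 AC 7D E4

15838388947709099492 in hexadecimal, padded to 64 bits, is 0xDBCD42D522AC7DE4.
Split into bytes (most-significant first): DB CD 42 D5 22 AC 7D E4.
In big-endian order the high byte comes first in memory.
So the memory order matches the most-significant-first order: DB CD 42 D5 22 AC 7D E4.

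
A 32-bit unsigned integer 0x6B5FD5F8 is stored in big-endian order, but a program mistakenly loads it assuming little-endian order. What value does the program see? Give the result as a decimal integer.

4174733163

Stored big-endian, the bytes at ascending addresses are 6B 5F D5 F8.
Read back as little-endian, the first byte is least significant, giving 0xF8D55F6B.
0xF8D55F6B = 4174733163.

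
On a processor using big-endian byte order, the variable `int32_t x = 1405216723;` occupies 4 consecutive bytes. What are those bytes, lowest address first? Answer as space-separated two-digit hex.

1405216723 in hexadecimal, padded to 32 bits, is 0x53C1E7D3.
Split into bytes (most-significant first): 53 C1 E7 D3.
In big-endian order the high byte comes first in memory.
So the memory order matches the most-significant-first order: 53 C1 E7 D3.

53 C1 E7 D3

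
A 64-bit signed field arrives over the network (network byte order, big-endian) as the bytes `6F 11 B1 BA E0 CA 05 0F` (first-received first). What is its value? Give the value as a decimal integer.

8003373429007451407

Big-endian: lowest address holds the most-significant byte.
The bytes are already most-significant first: 0x6F11B1BAE0CA050F.
0x6F11B1BAE0CA050F = 8003373429007451407.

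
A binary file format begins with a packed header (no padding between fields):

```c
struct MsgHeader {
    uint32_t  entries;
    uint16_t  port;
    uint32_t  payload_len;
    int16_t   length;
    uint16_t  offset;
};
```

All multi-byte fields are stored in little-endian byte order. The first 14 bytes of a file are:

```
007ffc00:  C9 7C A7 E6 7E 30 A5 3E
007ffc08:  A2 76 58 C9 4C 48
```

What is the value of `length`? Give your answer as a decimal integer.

-13992

`length` follows `entries` (4 B), `port` (2 B), `payload_len` (4 B), so it starts at offset 4 + 2 + 4 = 10 and occupies 2 bytes.
Bytes at offsets 10..11: 58 C9.
Little-endian: lowest address holds the least-significant byte.
Reassemble most-significant byte first: C9 58 → 0xC958.
Top bit is set, so as a signed 16-bit value this is 0xC958 − 2^16 = -13992.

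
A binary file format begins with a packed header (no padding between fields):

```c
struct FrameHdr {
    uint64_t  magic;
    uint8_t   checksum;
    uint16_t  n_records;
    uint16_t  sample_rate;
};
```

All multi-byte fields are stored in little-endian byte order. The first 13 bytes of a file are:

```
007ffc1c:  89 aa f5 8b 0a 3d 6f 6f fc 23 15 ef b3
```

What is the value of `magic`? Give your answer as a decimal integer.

8029703776131984009

`magic` is the first field, at byte offset 0, occupying 8 bytes.
Bytes at offsets 0..7: 89 AA F5 8B 0A 3D 6F 6F.
In little-endian order the low byte comes first in memory.
Reassemble most-significant byte first: 6F 6F 3D 0A 8B F5 AA 89 → 0x6F6F3D0A8BF5AA89.
0x6F6F3D0A8BF5AA89 = 8029703776131984009.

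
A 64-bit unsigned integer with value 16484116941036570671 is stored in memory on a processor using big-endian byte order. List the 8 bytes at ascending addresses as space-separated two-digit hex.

E4 C3 59 05 72 7B C8 2F

16484116941036570671 in hexadecimal, padded to 64 bits, is 0xE4C35905727BC82F.
Split into bytes (most-significant first): E4 C3 59 05 72 7B C8 2F.
In big-endian order the high byte comes first in memory.
So the memory order matches the most-significant-first order: E4 C3 59 05 72 7B C8 2F.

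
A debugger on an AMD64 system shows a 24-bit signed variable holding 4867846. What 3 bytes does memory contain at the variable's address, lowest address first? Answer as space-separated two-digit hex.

4867846 in hexadecimal, padded to 24 bits, is 0x4A4706.
Split into bytes (most-significant first): 4A 47 06.
In little-endian order the low byte comes first in memory.
So at ascending addresses the bytes are 06 47 4A.

06 47 4A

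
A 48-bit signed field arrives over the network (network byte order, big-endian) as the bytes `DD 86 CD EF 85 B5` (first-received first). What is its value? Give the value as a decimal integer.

-37903926327883

In big-endian order the high byte comes first in memory.
The bytes are already most-significant first: 0xDD86CDEF85B5.
Top bit is set, so as a signed 48-bit value this is 0xDD86CDEF85B5 − 2^48 = -37903926327883.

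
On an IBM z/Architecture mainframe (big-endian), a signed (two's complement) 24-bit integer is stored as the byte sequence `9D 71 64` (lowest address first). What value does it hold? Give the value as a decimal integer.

Big-endian: lowest address holds the most-significant byte.
The bytes are already most-significant first: 0x9D7164.
Top bit is set, so as a signed 24-bit value this is 0x9D7164 − 2^24 = -6459036.

-6459036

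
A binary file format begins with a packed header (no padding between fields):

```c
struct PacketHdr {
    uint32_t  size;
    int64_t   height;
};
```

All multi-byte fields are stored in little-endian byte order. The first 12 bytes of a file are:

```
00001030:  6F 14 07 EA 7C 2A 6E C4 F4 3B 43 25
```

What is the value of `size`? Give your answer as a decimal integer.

3926332527

`size` is the first field, at byte offset 0, occupying 4 bytes.
Bytes at offsets 0..3: 6F 14 07 EA.
Little-endian: lowest address holds the least-significant byte.
Reassemble most-significant byte first: EA 07 14 6F → 0xEA07146F.
0xEA07146F = 3926332527.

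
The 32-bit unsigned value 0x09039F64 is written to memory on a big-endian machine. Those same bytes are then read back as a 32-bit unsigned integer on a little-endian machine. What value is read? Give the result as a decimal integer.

1688142601

Stored big-endian, the bytes at ascending addresses are 09 03 9F 64.
Read back as little-endian, the first byte is least significant, giving 0x649F0309.
0x649F0309 = 1688142601.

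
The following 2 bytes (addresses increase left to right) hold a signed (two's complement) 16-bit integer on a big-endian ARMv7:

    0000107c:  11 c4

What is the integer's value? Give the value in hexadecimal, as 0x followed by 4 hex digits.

0x11C4

In big-endian order the high byte comes first in memory.
The bytes are already most-significant first: 0x11C4.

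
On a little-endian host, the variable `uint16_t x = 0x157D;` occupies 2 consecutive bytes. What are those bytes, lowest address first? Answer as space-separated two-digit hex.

7D 15

Split into bytes (most-significant first): 15 7D.
In little-endian order the low byte comes first in memory.
So at ascending addresses the bytes are 7D 15.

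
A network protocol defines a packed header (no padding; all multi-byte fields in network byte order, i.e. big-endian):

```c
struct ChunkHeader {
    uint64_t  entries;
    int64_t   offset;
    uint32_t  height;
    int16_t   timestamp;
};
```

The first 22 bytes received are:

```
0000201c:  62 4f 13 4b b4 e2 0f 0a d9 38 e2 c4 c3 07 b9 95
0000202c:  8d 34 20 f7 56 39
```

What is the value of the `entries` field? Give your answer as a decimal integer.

`entries` is the first field, at byte offset 0, occupying 8 bytes.
Bytes at offsets 0..7: 62 4F 13 4B B4 E2 0F 0A.
Big-endian: lowest address holds the most-significant byte.
The bytes are already most-significant first: 0x624F134BB4E20F0A.
0x624F134BB4E20F0A = 7083901954755268362.

7083901954755268362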